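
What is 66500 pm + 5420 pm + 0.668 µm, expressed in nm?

739.92 nm

In nm:
  66500 pm = 66500 × 10^-3 nm = 66.5
  5420 pm = 5420 × 10^-3 nm = 5.42
  0.668 µm = 0.668 × 10^3 nm = 668
Sum: 66.5 + 5.42 + 668 = 739.92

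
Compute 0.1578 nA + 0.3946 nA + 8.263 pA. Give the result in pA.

560.663 pA

In pA:
  0.1578 nA = 0.1578e3 pA = 157.8
  0.3946 nA = 0.3946e3 pA = 394.6
  8.263 pA → 8.263
Sum: 157.8 + 394.6 + 8.263 = 560.663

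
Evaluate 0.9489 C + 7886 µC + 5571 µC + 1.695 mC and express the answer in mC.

964.052 mC

In mC:
  0.9489 C = 0.9489e3 mC = 948.9
  7886 µC = 7886e-3 mC = 7.886
  5571 µC = 5571e-3 mC = 5.571
  1.695 mC → 1.695
Sum: 948.9 + 7.886 + 5.571 + 1.695 = 964.052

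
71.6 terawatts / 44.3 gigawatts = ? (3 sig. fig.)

1620

(71.6 × 10^12) / (44.3 × 10^9) = 1.616 × 10^3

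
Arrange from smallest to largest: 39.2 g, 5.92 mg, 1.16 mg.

1.16 mg < 5.92 mg < 39.2 g

39.2 g = 39.2 g
5.92 mg = 0.00592 g
1.16 mg = 0.00116 g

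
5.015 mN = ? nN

milli = 10⁻³, nano = 10⁻⁹; factor is 10⁶.
5.015 × 10⁶ = 5015000

5015000 nN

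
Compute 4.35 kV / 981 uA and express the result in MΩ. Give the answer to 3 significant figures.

4.43 MΩ

(4.35 × 10^3) / (981 × 10^-6) = 0.0044343 × 10^9 Ω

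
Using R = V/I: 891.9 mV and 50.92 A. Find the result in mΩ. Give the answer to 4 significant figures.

17.52 mΩ

(891.9e-3) / (50.92) = 17.5157e-3 Ω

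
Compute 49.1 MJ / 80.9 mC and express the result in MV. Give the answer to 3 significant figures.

(49.1 × 10^6) / (80.9 × 10^-3) = 0.60692 × 10^9 V

607 MV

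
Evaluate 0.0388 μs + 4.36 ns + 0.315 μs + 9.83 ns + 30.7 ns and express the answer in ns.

398.69 ns

In ns:
  0.0388 μs = 0.0388 × 10^3 ns = 38.8
  4.36 ns → 4.36
  0.315 μs = 0.315 × 10^3 ns = 315
  9.83 ns → 9.83
  30.7 ns → 30.7
Sum: 38.8 + 4.36 + 315 + 9.83 + 30.7 = 398.69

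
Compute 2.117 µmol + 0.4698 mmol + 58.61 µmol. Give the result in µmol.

In µmol:
  2.117 µmol → 2.117
  0.4698 mmol = 0.4698 × 10³ µmol = 469.8
  58.61 µmol → 58.61
Sum: 2.117 + 469.8 + 58.61 = 530.527

530.527 µmol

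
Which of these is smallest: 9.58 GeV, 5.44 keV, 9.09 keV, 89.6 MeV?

5.44 keV

9.58 GeV = 9580000000 eV
5.44 keV = 5440 eV
9.09 keV = 9090 eV
89.6 MeV = 89600000 eV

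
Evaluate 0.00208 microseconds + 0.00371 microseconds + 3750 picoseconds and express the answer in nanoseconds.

9.54 nanoseconds

In nanoseconds:
  0.00208 microseconds = 0.00208 × 10³ nanoseconds = 2.08
  0.00371 microseconds = 0.00371 × 10³ nanoseconds = 3.71
  3750 picoseconds = 3750 × 10⁻³ nanoseconds = 3.75
Sum: 2.08 + 3.71 + 3.75 = 9.54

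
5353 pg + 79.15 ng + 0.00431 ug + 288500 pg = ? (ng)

In ng:
  5353 pg = 5353e-3 ng = 5.353
  79.15 ng → 79.15
  0.00431 ug = 0.00431e3 ng = 4.31
  288500 pg = 288500e-3 ng = 288.5
Sum: 5.353 + 79.15 + 4.31 + 288.5 = 377.313

377.313 ng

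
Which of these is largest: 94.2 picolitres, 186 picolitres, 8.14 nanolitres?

8.14 nanolitres

94.2 picolitres = 0.0000000000942 litres
186 picolitres = 0.000000000186 litres
8.14 nanolitres = 0.00000000814 litres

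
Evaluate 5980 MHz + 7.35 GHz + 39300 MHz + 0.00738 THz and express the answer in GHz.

In GHz:
  5980 MHz = 5980 × 10^-3 GHz = 5.98
  7.35 GHz → 7.35
  39300 MHz = 39300 × 10^-3 GHz = 39.3
  0.00738 THz = 0.00738 × 10^3 GHz = 7.38
Sum: 5.98 + 7.35 + 39.3 + 7.38 = 60.01

60.01 GHz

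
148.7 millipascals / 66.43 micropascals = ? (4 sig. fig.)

2238

(148.7 × 10⁻³) / (66.43 × 10⁻⁶) = 2.2384 × 10³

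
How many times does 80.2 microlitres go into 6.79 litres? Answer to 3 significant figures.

(6.79) / (80.2e-6) = 0.08466e6

84700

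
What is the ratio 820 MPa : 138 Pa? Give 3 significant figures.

(820 × 10⁶) / (138) = 5.942 × 10⁶

5940000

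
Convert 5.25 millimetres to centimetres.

milli = 10⁻³, centi = 10⁻²; factor is 10⁻¹.
5.25 × 10⁻¹ = 0.525

0.525 centimetres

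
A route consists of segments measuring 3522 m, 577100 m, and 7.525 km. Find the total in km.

In km:
  3522 m = 3522 × 10⁻³ km = 3.522
  577100 m = 577100 × 10⁻³ km = 577.1
  7.525 km → 7.525
Sum: 3.522 + 577.1 + 7.525 = 588.147

588.147 km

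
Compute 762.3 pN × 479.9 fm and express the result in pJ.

0.00000000036582777 pJ

762.3e-12 × 479.9e-15 = 365827.77e-27 J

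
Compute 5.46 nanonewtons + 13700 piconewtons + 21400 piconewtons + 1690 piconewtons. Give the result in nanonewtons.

42.25 nanonewtons

In nanonewtons:
  5.46 nanonewtons → 5.46
  13700 piconewtons = 13700 × 10⁻³ nanonewtons = 13.7
  21400 piconewtons = 21400 × 10⁻³ nanonewtons = 21.4
  1690 piconewtons = 1690 × 10⁻³ nanonewtons = 1.69
Sum: 5.46 + 13.7 + 21.4 + 1.69 = 42.25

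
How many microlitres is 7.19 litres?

(no prefix) = 10⁰, micro = 10⁻⁶; factor is 10⁶.
7.19 × 10⁶ = 7190000

7190000 microlitres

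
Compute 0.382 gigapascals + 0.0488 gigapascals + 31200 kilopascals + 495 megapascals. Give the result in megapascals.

In megapascals:
  0.382 gigapascals = 0.382 × 10^3 megapascals = 382
  0.0488 gigapascals = 0.0488 × 10^3 megapascals = 48.8
  31200 kilopascals = 31200 × 10^-3 megapascals = 31.2
  495 megapascals → 495
Sum: 382 + 48.8 + 31.2 + 495 = 957

957 megapascals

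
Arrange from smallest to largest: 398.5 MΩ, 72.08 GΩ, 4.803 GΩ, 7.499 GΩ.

398.5 MΩ < 4.803 GΩ < 7.499 GΩ < 72.08 GΩ

398.5 MΩ = 398500000 Ω
72.08 GΩ = 72080000000 Ω
4.803 GΩ = 4803000000 Ω
7.499 GΩ = 7499000000 Ω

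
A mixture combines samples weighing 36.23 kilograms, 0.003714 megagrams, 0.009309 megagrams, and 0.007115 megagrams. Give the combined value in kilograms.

56.368 kilograms

In kilograms:
  36.23 kilograms → 36.23
  0.003714 megagrams = 0.003714e3 kilograms = 3.714
  0.009309 megagrams = 0.009309e3 kilograms = 9.309
  0.007115 megagrams = 0.007115e3 kilograms = 7.115
Sum: 36.23 + 3.714 + 9.309 + 7.115 = 56.368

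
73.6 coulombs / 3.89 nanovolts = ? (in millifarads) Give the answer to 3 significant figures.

(73.6) / (3.89 × 10^-9) = 18.92 × 10^9 F

18900000000000 millifarads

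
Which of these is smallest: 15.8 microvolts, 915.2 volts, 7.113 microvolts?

15.8 microvolts = 0.0000158 volts
915.2 volts = 915.2 volts
7.113 microvolts = 0.000007113 volts

7.113 microvolts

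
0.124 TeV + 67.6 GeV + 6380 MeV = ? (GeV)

197.98 GeV

In GeV:
  0.124 TeV = 0.124e3 GeV = 124
  67.6 GeV → 67.6
  6380 MeV = 6380e-3 GeV = 6.38
Sum: 124 + 67.6 + 6.38 = 197.98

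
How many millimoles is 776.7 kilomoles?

776700000 millimoles

kilo = 10^3, milli = 10^-3; factor is 10^6.
776.7 × 10^6 = 776700000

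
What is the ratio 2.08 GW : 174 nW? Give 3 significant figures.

(2.08e9) / (174e-9) = 0.01195e18

12000000000000000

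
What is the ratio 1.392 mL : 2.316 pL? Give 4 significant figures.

601000000

(1.392e-3) / (2.316e-12) = 0.60104e9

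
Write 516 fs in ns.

femto = 10⁻¹⁵, nano = 10⁻⁹; factor is 10⁻⁶.
516 × 10⁻⁶ = 0.000516

0.000516 ns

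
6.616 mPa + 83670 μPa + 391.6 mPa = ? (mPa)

481.886 mPa

In mPa:
  6.616 mPa → 6.616
  83670 μPa = 83670 × 10^-3 mPa = 83.67
  391.6 mPa → 391.6
Sum: 6.616 + 83.67 + 391.6 = 481.886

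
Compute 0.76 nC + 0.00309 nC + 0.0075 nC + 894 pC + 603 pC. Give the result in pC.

2267.59 pC

In pC:
  0.76 nC = 0.76 × 10^3 pC = 760
  0.00309 nC = 0.00309 × 10^3 pC = 3.09
  0.0075 nC = 0.0075 × 10^3 pC = 7.5
  894 pC → 894
  603 pC → 603
Sum: 760 + 3.09 + 7.5 + 894 + 603 = 2267.59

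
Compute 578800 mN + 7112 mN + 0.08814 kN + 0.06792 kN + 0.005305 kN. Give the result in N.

747.277 N

In N:
  578800 mN = 578800 × 10^-3 N = 578.8
  7112 mN = 7112 × 10^-3 N = 7.112
  0.08814 kN = 0.08814 × 10^3 N = 88.14
  0.06792 kN = 0.06792 × 10^3 N = 67.92
  0.005305 kN = 0.005305 × 10^3 N = 5.305
Sum: 578.8 + 7.112 + 88.14 + 67.92 + 5.305 = 747.277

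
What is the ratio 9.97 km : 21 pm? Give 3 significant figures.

475000000000000

(9.97 × 10³) / (21 × 10⁻¹²) = 0.4748 × 10¹⁵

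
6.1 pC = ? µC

pico = 10⁻¹², micro = 10⁻⁶; factor is 10⁻⁶.
6.1 × 10⁻⁶ = 0.0000061

0.0000061 µC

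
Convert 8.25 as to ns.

0.00000000825 ns

atto = 10⁻¹⁸, nano = 10⁻⁹; factor is 10⁻⁹.
8.25 × 10⁻⁹ = 0.00000000825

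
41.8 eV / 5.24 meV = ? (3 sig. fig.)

7980

(41.8) / (5.24e-3) = 7.977e3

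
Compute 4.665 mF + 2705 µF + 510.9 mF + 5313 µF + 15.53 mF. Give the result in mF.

539.113 mF

In mF:
  4.665 mF → 4.665
  2705 µF = 2705e-3 mF = 2.705
  510.9 mF → 510.9
  5313 µF = 5313e-3 mF = 5.313
  15.53 mF → 15.53
Sum: 4.665 + 2.705 + 510.9 + 5.313 + 15.53 = 539.113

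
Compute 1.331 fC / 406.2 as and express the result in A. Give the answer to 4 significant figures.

(1.331 × 10^-15) / (406.2 × 10^-18) = 0.00327671 × 10^3 A

3.277 A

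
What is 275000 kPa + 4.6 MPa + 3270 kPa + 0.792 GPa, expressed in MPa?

1074.87 MPa

In MPa:
  275000 kPa = 275000 × 10⁻³ MPa = 275
  4.6 MPa → 4.6
  3270 kPa = 3270 × 10⁻³ MPa = 3.27
  0.792 GPa = 0.792 × 10³ MPa = 792
Sum: 275 + 4.6 + 3.27 + 792 = 1074.87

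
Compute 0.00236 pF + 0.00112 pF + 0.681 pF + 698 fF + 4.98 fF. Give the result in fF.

In fF:
  0.00236 pF = 0.00236e3 fF = 2.36
  0.00112 pF = 0.00112e3 fF = 1.12
  0.681 pF = 0.681e3 fF = 681
  698 fF → 698
  4.98 fF → 4.98
Sum: 2.36 + 1.12 + 681 + 698 + 4.98 = 1387.46

1387.46 fF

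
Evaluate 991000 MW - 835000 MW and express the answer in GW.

In GW:
  991000 MW = 991000 × 10⁻³ GW = 991
  835000 MW = 835000 × 10⁻³ GW = 835
Difference: 991 - 835 = 156

156 GW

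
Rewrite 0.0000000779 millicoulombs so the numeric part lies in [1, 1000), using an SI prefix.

= 77.9 × 10^-12 coulombs; 10^-12 is pico.

77.9 picocoulombs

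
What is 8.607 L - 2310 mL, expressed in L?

In L:
  8.607 L → 8.607
  2310 mL = 2310 × 10⁻³ L = 2.31
Difference: 8.607 - 2.31 = 6.297

6.297 L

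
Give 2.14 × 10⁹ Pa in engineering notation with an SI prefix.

2.14 GPa

= 2.14 × 10⁹ Pa; 10⁹ is giga.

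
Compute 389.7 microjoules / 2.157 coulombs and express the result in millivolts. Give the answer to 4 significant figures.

(389.7 × 10^-6) / (2.157) = 180.668 × 10^-6 V

0.1807 millivolts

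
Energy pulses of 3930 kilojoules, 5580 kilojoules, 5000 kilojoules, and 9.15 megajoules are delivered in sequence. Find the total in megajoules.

In megajoules:
  3930 kilojoules = 3930e-3 megajoules = 3.93
  5580 kilojoules = 5580e-3 megajoules = 5.58
  5000 kilojoules = 5000e-3 megajoules = 5
  9.15 megajoules → 9.15
Sum: 3.93 + 5.58 + 5 + 9.15 = 23.66

23.66 megajoules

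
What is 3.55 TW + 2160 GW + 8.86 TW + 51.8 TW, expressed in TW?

In TW:
  3.55 TW → 3.55
  2160 GW = 2160 × 10⁻³ TW = 2.16
  8.86 TW → 8.86
  51.8 TW → 51.8
Sum: 3.55 + 2.16 + 8.86 + 51.8 = 66.37

66.37 TW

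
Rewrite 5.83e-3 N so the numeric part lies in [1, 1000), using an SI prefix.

5.83 mN

= 5.83e-3 N; 1e-3 is milli.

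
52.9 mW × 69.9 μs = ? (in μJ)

3.69771 μJ

52.9e-3 × 69.9e-6 = 3697.71e-9 J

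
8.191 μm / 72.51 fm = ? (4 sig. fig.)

(8.191 × 10^-6) / (72.51 × 10^-15) = 0.11296 × 10^9

113000000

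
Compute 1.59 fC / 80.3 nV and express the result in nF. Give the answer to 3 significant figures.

19.8 nF

(1.59 × 10⁻¹⁵) / (80.3 × 10⁻⁹) = 0.019801 × 10⁻⁶ F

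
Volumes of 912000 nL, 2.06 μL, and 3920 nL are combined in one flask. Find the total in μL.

917.98 μL

In μL:
  912000 nL = 912000e-3 μL = 912
  2.06 μL → 2.06
  3920 nL = 3920e-3 μL = 3.92
Sum: 912 + 2.06 + 3.92 = 917.98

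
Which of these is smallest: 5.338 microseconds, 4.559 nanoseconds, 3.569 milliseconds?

5.338 microseconds = 0.000005338 seconds
4.559 nanoseconds = 0.000000004559 seconds
3.569 milliseconds = 0.003569 seconds

4.559 nanoseconds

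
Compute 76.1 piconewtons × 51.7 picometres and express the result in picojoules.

0.00000000393437 picojoules

76.1 × 10⁻¹² × 51.7 × 10⁻¹² = 3934.37 × 10⁻²⁴ J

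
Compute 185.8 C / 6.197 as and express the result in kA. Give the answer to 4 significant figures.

(185.8) / (6.197e-18) = 29.9822e18 A

29980000000000000 kA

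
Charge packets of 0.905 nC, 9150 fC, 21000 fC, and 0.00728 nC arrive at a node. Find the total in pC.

In pC:
  0.905 nC = 0.905e3 pC = 905
  9150 fC = 9150e-3 pC = 9.15
  21000 fC = 21000e-3 pC = 21
  0.00728 nC = 0.00728e3 pC = 7.28
Sum: 905 + 9.15 + 21 + 7.28 = 942.43

942.43 pC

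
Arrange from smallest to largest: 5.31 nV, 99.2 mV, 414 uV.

5.31 nV = 0.00000000531 V
99.2 mV = 0.0992 V
414 uV = 0.000414 V

5.31 nV < 414 uV < 99.2 mV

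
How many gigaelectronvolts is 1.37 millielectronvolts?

0.00000000000137 gigaelectronvolts

milli = 10^-3, giga = 10^9; factor is 10^-12.
1.37 × 10^-12 = 0.00000000000137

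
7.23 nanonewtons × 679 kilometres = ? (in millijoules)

4.90917 millijoules

7.23 × 10⁻⁹ × 679 × 10³ = 4909.17 × 10⁻⁶ J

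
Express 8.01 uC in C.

micro = 1e-6, (no prefix) = 1e0; factor is 1e-6.
8.01 × 1e-6 = 0.00000801

0.00000801 C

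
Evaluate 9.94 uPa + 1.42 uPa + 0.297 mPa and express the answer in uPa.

In uPa:
  9.94 uPa → 9.94
  1.42 uPa → 1.42
  0.297 mPa = 0.297e3 uPa = 297
Sum: 9.94 + 1.42 + 297 = 308.36

308.36 uPa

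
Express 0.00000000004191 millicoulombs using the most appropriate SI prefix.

= 41.91 × 10^-15 coulombs; 10^-15 is femto.

41.91 femtocoulombs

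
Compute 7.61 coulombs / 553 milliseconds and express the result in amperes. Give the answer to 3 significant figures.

(7.61) / (553 × 10^-3) = 0.013761 × 10^3 A

13.8 amperes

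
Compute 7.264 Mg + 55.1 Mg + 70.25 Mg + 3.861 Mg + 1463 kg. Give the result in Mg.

In Mg:
  7.264 Mg → 7.264
  55.1 Mg → 55.1
  70.25 Mg → 70.25
  3.861 Mg → 3.861
  1463 kg = 1463 × 10⁻³ Mg = 1.463
Sum: 7.264 + 55.1 + 70.25 + 3.861 + 1.463 = 137.938

137.938 Mg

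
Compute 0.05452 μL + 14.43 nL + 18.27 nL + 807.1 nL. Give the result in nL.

894.32 nL

In nL:
  0.05452 μL = 0.05452 × 10^3 nL = 54.52
  14.43 nL → 14.43
  18.27 nL → 18.27
  807.1 nL → 807.1
Sum: 54.52 + 14.43 + 18.27 + 807.1 = 894.32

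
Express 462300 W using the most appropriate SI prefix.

462.3 kW

= 462.3e3 W; 1e3 is kilo.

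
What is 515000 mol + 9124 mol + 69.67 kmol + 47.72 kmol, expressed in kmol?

641.514 kmol

In kmol:
  515000 mol = 515000e-3 kmol = 515
  9124 mol = 9124e-3 kmol = 9.124
  69.67 kmol → 69.67
  47.72 kmol → 47.72
Sum: 515 + 9.124 + 69.67 + 47.72 = 641.514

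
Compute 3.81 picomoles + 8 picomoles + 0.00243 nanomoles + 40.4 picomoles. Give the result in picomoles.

In picomoles:
  3.81 picomoles → 3.81
  8 picomoles → 8
  0.00243 nanomoles = 0.00243 × 10^3 picomoles = 2.43
  40.4 picomoles → 40.4
Sum: 3.81 + 8 + 2.43 + 40.4 = 54.64

54.64 picomoles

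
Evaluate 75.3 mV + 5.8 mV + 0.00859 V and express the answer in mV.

In mV:
  75.3 mV → 75.3
  5.8 mV → 5.8
  0.00859 V = 0.00859e3 mV = 8.59
Sum: 75.3 + 5.8 + 8.59 = 89.69

89.69 mV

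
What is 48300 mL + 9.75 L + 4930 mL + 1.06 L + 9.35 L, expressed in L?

In L:
  48300 mL = 48300 × 10⁻³ L = 48.3
  9.75 L → 9.75
  4930 mL = 4930 × 10⁻³ L = 4.93
  1.06 L → 1.06
  9.35 L → 9.35
Sum: 48.3 + 9.75 + 4.93 + 1.06 + 9.35 = 73.39

73.39 L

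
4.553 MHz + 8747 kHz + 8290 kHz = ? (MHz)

21.59 MHz

In MHz:
  4.553 MHz → 4.553
  8747 kHz = 8747e-3 MHz = 8.747
  8290 kHz = 8290e-3 MHz = 8.29
Sum: 4.553 + 8.747 + 8.29 = 21.59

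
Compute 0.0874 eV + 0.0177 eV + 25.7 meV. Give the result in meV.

In meV:
  0.0874 eV = 0.0874e3 meV = 87.4
  0.0177 eV = 0.0177e3 meV = 17.7
  25.7 meV → 25.7
Sum: 87.4 + 17.7 + 25.7 = 130.8

130.8 meV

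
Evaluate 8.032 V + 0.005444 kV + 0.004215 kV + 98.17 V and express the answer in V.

115.861 V

In V:
  8.032 V → 8.032
  0.005444 kV = 0.005444 × 10³ V = 5.444
  0.004215 kV = 0.004215 × 10³ V = 4.215
  98.17 V → 98.17
Sum: 8.032 + 5.444 + 4.215 + 98.17 = 115.861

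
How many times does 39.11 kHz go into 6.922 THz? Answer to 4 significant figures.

177000000

(6.922 × 10¹²) / (39.11 × 10³) = 0.17699 × 10⁹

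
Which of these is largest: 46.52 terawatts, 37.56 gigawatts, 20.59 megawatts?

46.52 terawatts = 46520000000000 watts
37.56 gigawatts = 37560000000 watts
20.59 megawatts = 20590000 watts

46.52 terawatts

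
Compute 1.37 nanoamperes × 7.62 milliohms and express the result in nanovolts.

1.37 × 10⁻⁹ × 7.62 × 10⁻³ = 10.4394 × 10⁻¹² V

0.0104394 nanovolts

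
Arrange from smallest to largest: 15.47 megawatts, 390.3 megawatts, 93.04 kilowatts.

93.04 kilowatts < 15.47 megawatts < 390.3 megawatts

15.47 megawatts = 15470000 watts
390.3 megawatts = 390300000 watts
93.04 kilowatts = 93040 watts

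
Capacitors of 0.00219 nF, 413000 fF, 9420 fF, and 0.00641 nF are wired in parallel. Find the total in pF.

In pF:
  0.00219 nF = 0.00219 × 10^3 pF = 2.19
  413000 fF = 413000 × 10^-3 pF = 413
  9420 fF = 9420 × 10^-3 pF = 9.42
  0.00641 nF = 0.00641 × 10^3 pF = 6.41
Sum: 2.19 + 413 + 9.42 + 6.41 = 431.02

431.02 pF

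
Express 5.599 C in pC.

5599000000000 pC

(no prefix) = 1e0, pico = 1e-12; factor is 1e12.
5.599 × 1e12 = 5599000000000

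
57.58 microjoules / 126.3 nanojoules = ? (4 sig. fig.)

(57.58 × 10⁻⁶) / (126.3 × 10⁻⁹) = 0.4559 × 10³

455.9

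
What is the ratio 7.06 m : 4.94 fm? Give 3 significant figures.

(7.06) / (4.94e-15) = 1.429e15

1430000000000000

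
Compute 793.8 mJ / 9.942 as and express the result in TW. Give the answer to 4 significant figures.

79840 TW

(793.8e-3) / (9.942e-18) = 79.8431e15 W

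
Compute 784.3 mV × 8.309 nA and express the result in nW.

6.5167487 nW

784.3e-3 × 8.309e-9 = 6516.7487e-12 W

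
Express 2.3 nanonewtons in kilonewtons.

nano = 1e-9, kilo = 1e3; factor is 1e-12.
2.3 × 1e-12 = 0.0000000000023

0.0000000000023 kilonewtons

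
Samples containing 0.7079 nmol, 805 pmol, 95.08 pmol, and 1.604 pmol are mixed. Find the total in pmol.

In pmol:
  0.7079 nmol = 0.7079 × 10³ pmol = 707.9
  805 pmol → 805
  95.08 pmol → 95.08
  1.604 pmol → 1.604
Sum: 707.9 + 805 + 95.08 + 1.604 = 1609.584

1609.584 pmol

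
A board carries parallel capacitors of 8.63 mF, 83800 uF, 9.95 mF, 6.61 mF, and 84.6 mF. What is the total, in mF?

193.59 mF

In mF:
  8.63 mF → 8.63
  83800 uF = 83800 × 10^-3 mF = 83.8
  9.95 mF → 9.95
  6.61 mF → 6.61
  84.6 mF → 84.6
Sum: 8.63 + 83.8 + 9.95 + 6.61 + 84.6 = 193.59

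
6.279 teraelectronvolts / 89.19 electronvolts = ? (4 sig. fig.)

(6.279 × 10¹²) / (89.19) = 0.0704 × 10¹²

70400000000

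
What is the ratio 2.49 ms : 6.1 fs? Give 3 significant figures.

408000000000

(2.49e-3) / (6.1e-15) = 0.4082e12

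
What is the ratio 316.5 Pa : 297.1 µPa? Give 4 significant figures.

1065000

(316.5) / (297.1 × 10⁻⁶) = 1.0653 × 10⁶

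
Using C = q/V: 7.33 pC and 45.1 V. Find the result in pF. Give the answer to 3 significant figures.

(7.33 × 10^-12) / (45.1) = 0.16253 × 10^-12 F

0.163 pF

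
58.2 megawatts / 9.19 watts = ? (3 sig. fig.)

6330000

(58.2 × 10^6) / (9.19) = 6.333 × 10^6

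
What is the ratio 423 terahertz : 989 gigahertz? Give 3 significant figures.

(423 × 10¹²) / (989 × 10⁹) = 0.4277 × 10³

428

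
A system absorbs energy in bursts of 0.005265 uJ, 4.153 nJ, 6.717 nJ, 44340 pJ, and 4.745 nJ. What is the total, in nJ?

In nJ:
  0.005265 uJ = 0.005265e3 nJ = 5.265
  4.153 nJ → 4.153
  6.717 nJ → 6.717
  44340 pJ = 44340e-3 nJ = 44.34
  4.745 nJ → 4.745
Sum: 5.265 + 4.153 + 6.717 + 44.34 + 4.745 = 65.22

65.22 nJ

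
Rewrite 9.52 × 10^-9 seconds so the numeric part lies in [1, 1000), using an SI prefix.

= 9.52 × 10^-9 seconds; 10^-9 is nano.

9.52 nanoseconds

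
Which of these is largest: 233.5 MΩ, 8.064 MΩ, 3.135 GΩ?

233.5 MΩ = 233500000 Ω
8.064 MΩ = 8064000 Ω
3.135 GΩ = 3135000000 Ω

3.135 GΩ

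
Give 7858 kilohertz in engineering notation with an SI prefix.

7.858 megahertz

= 7.858 × 10⁶ hertz; 10⁶ is mega.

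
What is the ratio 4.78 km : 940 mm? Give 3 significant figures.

(4.78 × 10³) / (940 × 10⁻³) = 0.005085 × 10⁶

5090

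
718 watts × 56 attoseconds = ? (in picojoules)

0.040208 picojoules

718 × 56e-18 = 40208e-18 J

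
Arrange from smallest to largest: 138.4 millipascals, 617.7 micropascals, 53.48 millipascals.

617.7 micropascals < 53.48 millipascals < 138.4 millipascals

138.4 millipascals = 0.1384 pascals
617.7 micropascals = 0.0006177 pascals
53.48 millipascals = 0.05348 pascals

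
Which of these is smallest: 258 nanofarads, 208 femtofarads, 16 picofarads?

208 femtofarads

258 nanofarads = 0.000000258 farads
208 femtofarads = 0.000000000000208 farads
16 picofarads = 0.000000000016 farads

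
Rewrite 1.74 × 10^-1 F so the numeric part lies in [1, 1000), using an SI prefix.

174 mF

= 174 × 10^-3 F; 10^-3 is milli.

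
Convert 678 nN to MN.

0.000000000000678 MN

nano = 10⁻⁹, mega = 10⁶; factor is 10⁻¹⁵.
678 × 10⁻¹⁵ = 0.000000000000678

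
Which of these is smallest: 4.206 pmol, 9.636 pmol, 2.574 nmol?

4.206 pmol = 0.000000000004206 mol
9.636 pmol = 0.000000000009636 mol
2.574 nmol = 0.000000002574 mol

4.206 pmol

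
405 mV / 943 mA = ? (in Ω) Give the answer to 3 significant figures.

(405 × 10⁻³) / (943 × 10⁻³) = 0.42948 Ω

0.429 Ω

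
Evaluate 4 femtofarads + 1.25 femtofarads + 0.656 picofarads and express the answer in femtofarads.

In femtofarads:
  4 femtofarads → 4
  1.25 femtofarads → 1.25
  0.656 picofarads = 0.656 × 10^3 femtofarads = 656
Sum: 4 + 1.25 + 656 = 661.25

661.25 femtofarads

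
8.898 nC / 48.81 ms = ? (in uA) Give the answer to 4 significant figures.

(8.898 × 10⁻⁹) / (48.81 × 10⁻³) = 0.182299 × 10⁻⁶ A

0.1823 uA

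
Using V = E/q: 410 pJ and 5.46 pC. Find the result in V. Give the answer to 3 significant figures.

75.1 V

(410 × 10⁻¹²) / (5.46 × 10⁻¹²) = 75.092 V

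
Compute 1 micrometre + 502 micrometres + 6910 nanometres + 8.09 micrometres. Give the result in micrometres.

518 micrometres

In micrometres:
  1 micrometre → 1
  502 micrometres → 502
  6910 nanometres = 6910 × 10^-3 micrometres = 6.91
  8.09 micrometres → 8.09
Sum: 1 + 502 + 6.91 + 8.09 = 518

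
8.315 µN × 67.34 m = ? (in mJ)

8.315e-6 × 67.34 = 559.9321e-6 J

0.5599321 mJ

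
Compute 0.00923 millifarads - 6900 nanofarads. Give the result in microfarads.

In microfarads:
  0.00923 millifarads = 0.00923 × 10^3 microfarads = 9.23
  6900 nanofarads = 6900 × 10^-3 microfarads = 6.9
Difference: 9.23 - 6.9 = 2.33

2.33 microfarads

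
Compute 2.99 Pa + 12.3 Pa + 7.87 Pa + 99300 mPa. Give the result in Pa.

122.46 Pa

In Pa:
  2.99 Pa → 2.99
  12.3 Pa → 12.3
  7.87 Pa → 7.87
  99300 mPa = 99300 × 10^-3 Pa = 99.3
Sum: 2.99 + 12.3 + 7.87 + 99.3 = 122.46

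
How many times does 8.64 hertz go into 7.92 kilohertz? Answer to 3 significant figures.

(7.92e3) / (8.64) = 0.9167e3

917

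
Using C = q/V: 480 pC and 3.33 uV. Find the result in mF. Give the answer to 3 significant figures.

(480 × 10^-12) / (3.33 × 10^-6) = 144.14 × 10^-6 F

0.144 mF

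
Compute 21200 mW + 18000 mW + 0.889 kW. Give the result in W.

In W:
  21200 mW = 21200 × 10^-3 W = 21.2
  18000 mW = 18000 × 10^-3 W = 18
  0.889 kW = 0.889 × 10^3 W = 889
Sum: 21.2 + 18 + 889 = 928.2

928.2 W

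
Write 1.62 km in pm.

kilo = 10³, pico = 10⁻¹²; factor is 10¹⁵.
1.62 × 10¹⁵ = 1620000000000000

1620000000000000 pm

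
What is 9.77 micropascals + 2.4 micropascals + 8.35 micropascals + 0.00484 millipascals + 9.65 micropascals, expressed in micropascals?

35.01 micropascals

In micropascals:
  9.77 micropascals → 9.77
  2.4 micropascals → 2.4
  8.35 micropascals → 8.35
  0.00484 millipascals = 0.00484 × 10^3 micropascals = 4.84
  9.65 micropascals → 9.65
Sum: 9.77 + 2.4 + 8.35 + 4.84 + 9.65 = 35.01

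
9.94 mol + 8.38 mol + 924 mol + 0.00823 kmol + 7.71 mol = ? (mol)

In mol:
  9.94 mol → 9.94
  8.38 mol → 8.38
  924 mol → 924
  0.00823 kmol = 0.00823e3 mol = 8.23
  7.71 mol → 7.71
Sum: 9.94 + 8.38 + 924 + 8.23 + 7.71 = 958.26

958.26 mol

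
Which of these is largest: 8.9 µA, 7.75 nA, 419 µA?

8.9 µA = 0.0000089 A
7.75 nA = 0.00000000775 A
419 µA = 0.000419 A

419 µA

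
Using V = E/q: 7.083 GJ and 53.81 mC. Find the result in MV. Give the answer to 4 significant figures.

(7.083e9) / (53.81e-3) = 0.13163e12 V

131600 MV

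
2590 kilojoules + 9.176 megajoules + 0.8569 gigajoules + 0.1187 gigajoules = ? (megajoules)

987.366 megajoules

In megajoules:
  2590 kilojoules = 2590 × 10⁻³ megajoules = 2.59
  9.176 megajoules → 9.176
  0.8569 gigajoules = 0.8569 × 10³ megajoules = 856.9
  0.1187 gigajoules = 0.1187 × 10³ megajoules = 118.7
Sum: 2.59 + 9.176 + 856.9 + 118.7 = 987.366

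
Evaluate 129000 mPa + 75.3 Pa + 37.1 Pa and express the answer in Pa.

In Pa:
  129000 mPa = 129000 × 10⁻³ Pa = 129
  75.3 Pa → 75.3
  37.1 Pa → 37.1
Sum: 129 + 75.3 + 37.1 = 241.4

241.4 Pa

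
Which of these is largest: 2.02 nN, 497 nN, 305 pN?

497 nN

2.02 nN = 0.00000000202 N
497 nN = 0.000000497 N
305 pN = 0.000000000305 N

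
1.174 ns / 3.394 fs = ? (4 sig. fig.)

(1.174 × 10⁻⁹) / (3.394 × 10⁻¹⁵) = 0.3459 × 10⁶

345900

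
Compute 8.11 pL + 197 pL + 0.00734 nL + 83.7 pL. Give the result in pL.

In pL:
  8.11 pL → 8.11
  197 pL → 197
  0.00734 nL = 0.00734 × 10^3 pL = 7.34
  83.7 pL → 83.7
Sum: 8.11 + 197 + 7.34 + 83.7 = 296.15

296.15 pL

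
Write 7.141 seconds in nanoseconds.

(no prefix) = 10^0, nano = 10^-9; factor is 10^9.
7.141 × 10^9 = 7141000000

7141000000 nanoseconds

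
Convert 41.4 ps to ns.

0.0414 ns

pico = 10^-12, nano = 10^-9; factor is 10^-3.
41.4 × 10^-3 = 0.0414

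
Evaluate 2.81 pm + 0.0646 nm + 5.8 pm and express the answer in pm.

In pm:
  2.81 pm → 2.81
  0.0646 nm = 0.0646e3 pm = 64.6
  5.8 pm → 5.8
Sum: 2.81 + 64.6 + 5.8 = 73.21

73.21 pm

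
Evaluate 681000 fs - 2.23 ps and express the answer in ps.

678.77 ps

In ps:
  681000 fs = 681000e-3 ps = 681
  2.23 ps → 2.23
Difference: 681 - 2.23 = 678.77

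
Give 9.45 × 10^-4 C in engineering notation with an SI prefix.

= 945 × 10^-6 C; 10^-6 is micro.

945 µC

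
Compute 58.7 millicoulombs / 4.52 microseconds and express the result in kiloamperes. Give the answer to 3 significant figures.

13.0 kiloamperes

(58.7e-3) / (4.52e-6) = 12.987e3 A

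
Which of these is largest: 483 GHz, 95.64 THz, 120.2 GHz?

95.64 THz

483 GHz = 483000000000 Hz
95.64 THz = 95640000000000 Hz
120.2 GHz = 120200000000 Hz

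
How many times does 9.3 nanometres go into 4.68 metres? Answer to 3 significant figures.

(4.68) / (9.3 × 10⁻⁹) = 0.5032 × 10⁹

503000000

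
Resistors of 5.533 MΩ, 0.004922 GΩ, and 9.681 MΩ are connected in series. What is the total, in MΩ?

20.136 MΩ

In MΩ:
  5.533 MΩ → 5.533
  0.004922 GΩ = 0.004922 × 10³ MΩ = 4.922
  9.681 MΩ → 9.681
Sum: 5.533 + 4.922 + 9.681 = 20.136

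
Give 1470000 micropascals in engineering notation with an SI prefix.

= 1.47 pascals; mantissa already in [1, 1000).

1.47 pascals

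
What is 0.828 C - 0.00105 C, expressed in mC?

In mC:
  0.828 C = 0.828 × 10^3 mC = 828
  0.00105 C = 0.00105 × 10^3 mC = 1.05
Difference: 828 - 1.05 = 826.95

826.95 mC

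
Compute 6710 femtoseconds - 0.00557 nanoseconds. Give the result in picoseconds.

1.14 picoseconds

In picoseconds:
  6710 femtoseconds = 6710 × 10^-3 picoseconds = 6.71
  0.00557 nanoseconds = 0.00557 × 10^3 picoseconds = 5.57
Difference: 6.71 - 5.57 = 1.14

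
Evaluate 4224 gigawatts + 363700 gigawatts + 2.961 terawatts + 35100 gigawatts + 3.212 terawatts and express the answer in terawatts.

409.197 terawatts

In terawatts:
  4224 gigawatts = 4224e-3 terawatts = 4.224
  363700 gigawatts = 363700e-3 terawatts = 363.7
  2.961 terawatts → 2.961
  35100 gigawatts = 35100e-3 terawatts = 35.1
  3.212 terawatts → 3.212
Sum: 4.224 + 363.7 + 2.961 + 35.1 + 3.212 = 409.197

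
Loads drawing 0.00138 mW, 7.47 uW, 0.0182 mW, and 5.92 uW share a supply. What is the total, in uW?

32.97 uW

In uW:
  0.00138 mW = 0.00138 × 10³ uW = 1.38
  7.47 uW → 7.47
  0.0182 mW = 0.0182 × 10³ uW = 18.2
  5.92 uW → 5.92
Sum: 1.38 + 7.47 + 18.2 + 5.92 = 32.97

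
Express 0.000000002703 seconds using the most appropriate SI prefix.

2.703 nanoseconds

= 2.703 × 10^-9 seconds; 10^-9 is nano.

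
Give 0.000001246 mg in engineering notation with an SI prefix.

= 1.246 × 10^-9 g; 10^-9 is nano.

1.246 ng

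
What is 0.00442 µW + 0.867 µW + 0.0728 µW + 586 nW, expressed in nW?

1530.22 nW

In nW:
  0.00442 µW = 0.00442e3 nW = 4.42
  0.867 µW = 0.867e3 nW = 867
  0.0728 µW = 0.0728e3 nW = 72.8
  586 nW → 586
Sum: 4.42 + 867 + 72.8 + 586 = 1530.22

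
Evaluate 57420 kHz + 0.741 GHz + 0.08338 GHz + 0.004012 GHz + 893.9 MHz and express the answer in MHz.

In MHz:
  57420 kHz = 57420e-3 MHz = 57.42
  0.741 GHz = 0.741e3 MHz = 741
  0.08338 GHz = 0.08338e3 MHz = 83.38
  0.004012 GHz = 0.004012e3 MHz = 4.012
  893.9 MHz → 893.9
Sum: 57.42 + 741 + 83.38 + 4.012 + 893.9 = 1779.712

1779.712 MHz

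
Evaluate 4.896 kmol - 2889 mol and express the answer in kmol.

2.007 kmol

In kmol:
  4.896 kmol → 4.896
  2889 mol = 2889e-3 kmol = 2.889
Difference: 4.896 - 2.889 = 2.007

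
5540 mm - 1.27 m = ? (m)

4.27 m

In m:
  5540 mm = 5540 × 10^-3 m = 5.54
  1.27 m → 1.27
Difference: 5.54 - 1.27 = 4.27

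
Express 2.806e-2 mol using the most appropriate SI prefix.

= 28.06e-3 mol; 1e-3 is milli.

28.06 mmol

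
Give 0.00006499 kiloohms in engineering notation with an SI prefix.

= 64.99 × 10⁻³ ohms; 10⁻³ is milli.

64.99 milliohms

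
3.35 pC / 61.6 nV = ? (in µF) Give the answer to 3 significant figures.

54.4 µF

(3.35e-12) / (61.6e-9) = 0.054383e-3 F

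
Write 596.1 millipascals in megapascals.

milli = 1e-3, mega = 1e6; factor is 1e-9.
596.1 × 1e-9 = 0.0000005961

0.0000005961 megapascals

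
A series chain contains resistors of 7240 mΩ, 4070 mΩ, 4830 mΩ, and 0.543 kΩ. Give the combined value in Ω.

In Ω:
  7240 mΩ = 7240e-3 Ω = 7.24
  4070 mΩ = 4070e-3 Ω = 4.07
  4830 mΩ = 4830e-3 Ω = 4.83
  0.543 kΩ = 0.543e3 Ω = 543
Sum: 7.24 + 4.07 + 4.83 + 543 = 559.14

559.14 Ω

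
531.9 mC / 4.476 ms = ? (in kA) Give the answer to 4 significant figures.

(531.9 × 10⁻³) / (4.476 × 10⁻³) = 118.834 A

0.1188 kA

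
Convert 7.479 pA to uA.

pico = 10⁻¹², micro = 10⁻⁶; factor is 10⁻⁶.
7.479 × 10⁻⁶ = 0.000007479

0.000007479 uA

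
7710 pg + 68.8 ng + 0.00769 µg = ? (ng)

In ng:
  7710 pg = 7710e-3 ng = 7.71
  68.8 ng → 68.8
  0.00769 µg = 0.00769e3 ng = 7.69
Sum: 7.71 + 68.8 + 7.69 = 84.2

84.2 ng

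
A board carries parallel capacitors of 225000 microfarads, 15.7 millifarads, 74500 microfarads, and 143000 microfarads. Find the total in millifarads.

458.2 millifarads

In millifarads:
  225000 microfarads = 225000 × 10^-3 millifarads = 225
  15.7 millifarads → 15.7
  74500 microfarads = 74500 × 10^-3 millifarads = 74.5
  143000 microfarads = 143000 × 10^-3 millifarads = 143
Sum: 225 + 15.7 + 74.5 + 143 = 458.2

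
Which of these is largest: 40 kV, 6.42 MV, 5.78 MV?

40 kV = 40000 V
6.42 MV = 6420000 V
5.78 MV = 5780000 V

6.42 MV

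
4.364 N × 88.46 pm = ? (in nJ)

4.364 × 88.46 × 10^-12 = 386.03944 × 10^-12 J

0.38603944 nJ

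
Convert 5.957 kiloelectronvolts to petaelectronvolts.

kilo = 10^3, peta = 10^15; factor is 10^-12.
5.957 × 10^-12 = 0.000000000005957

0.000000000005957 petaelectronvolts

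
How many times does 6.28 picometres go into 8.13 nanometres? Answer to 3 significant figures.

1290

(8.13 × 10^-9) / (6.28 × 10^-12) = 1.295 × 10^3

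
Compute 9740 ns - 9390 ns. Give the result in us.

0.35 us

In us:
  9740 ns = 9740e-3 us = 9.74
  9390 ns = 9390e-3 us = 9.39
Difference: 9.74 - 9.39 = 0.35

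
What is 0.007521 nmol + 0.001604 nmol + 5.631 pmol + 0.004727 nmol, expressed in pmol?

In pmol:
  0.007521 nmol = 0.007521 × 10³ pmol = 7.521
  0.001604 nmol = 0.001604 × 10³ pmol = 1.604
  5.631 pmol → 5.631
  0.004727 nmol = 0.004727 × 10³ pmol = 4.727
Sum: 7.521 + 1.604 + 5.631 + 4.727 = 19.483

19.483 pmol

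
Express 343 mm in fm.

milli = 1e-3, femto = 1e-15; factor is 1e12.
343 × 1e12 = 343000000000000

343000000000000 fm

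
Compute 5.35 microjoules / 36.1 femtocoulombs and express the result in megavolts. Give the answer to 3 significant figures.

(5.35 × 10^-6) / (36.1 × 10^-15) = 0.1482 × 10^9 V

148 megavolts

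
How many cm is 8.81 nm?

nano = 10⁻⁹, centi = 10⁻²; factor is 10⁻⁷.
8.81 × 10⁻⁷ = 0.000000881

0.000000881 cm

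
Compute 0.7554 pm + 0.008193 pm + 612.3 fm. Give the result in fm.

1375.893 fm

In fm:
  0.7554 pm = 0.7554e3 fm = 755.4
  0.008193 pm = 0.008193e3 fm = 8.193
  612.3 fm → 612.3
Sum: 755.4 + 8.193 + 612.3 = 1375.893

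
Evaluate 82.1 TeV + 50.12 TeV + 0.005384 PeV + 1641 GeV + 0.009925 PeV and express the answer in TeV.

149.17 TeV

In TeV:
  82.1 TeV → 82.1
  50.12 TeV → 50.12
  0.005384 PeV = 0.005384 × 10^3 TeV = 5.384
  1641 GeV = 1641 × 10^-3 TeV = 1.641
  0.009925 PeV = 0.009925 × 10^3 TeV = 9.925
Sum: 82.1 + 50.12 + 5.384 + 1.641 + 9.925 = 149.17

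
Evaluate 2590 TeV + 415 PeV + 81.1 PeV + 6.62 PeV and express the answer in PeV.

In PeV:
  2590 TeV = 2590 × 10^-3 PeV = 2.59
  415 PeV → 415
  81.1 PeV → 81.1
  6.62 PeV → 6.62
Sum: 2.59 + 415 + 81.1 + 6.62 = 505.31

505.31 PeV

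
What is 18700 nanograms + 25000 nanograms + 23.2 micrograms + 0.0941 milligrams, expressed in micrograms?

161 micrograms

In micrograms:
  18700 nanograms = 18700 × 10⁻³ micrograms = 18.7
  25000 nanograms = 25000 × 10⁻³ micrograms = 25
  23.2 micrograms → 23.2
  0.0941 milligrams = 0.0941 × 10³ micrograms = 94.1
Sum: 18.7 + 25 + 23.2 + 94.1 = 161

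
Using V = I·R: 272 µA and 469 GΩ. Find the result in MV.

272 × 10⁻⁶ × 469 × 10⁹ = 127568 × 10³ V

127.568 MV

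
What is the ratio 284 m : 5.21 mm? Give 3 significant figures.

54500

(284) / (5.21 × 10^-3) = 54.51 × 10^3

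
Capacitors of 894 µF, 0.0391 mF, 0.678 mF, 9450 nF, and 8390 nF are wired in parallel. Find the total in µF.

1628.94 µF

In µF:
  894 µF → 894
  0.0391 mF = 0.0391e3 µF = 39.1
  0.678 mF = 0.678e3 µF = 678
  9450 nF = 9450e-3 µF = 9.45
  8390 nF = 8390e-3 µF = 8.39
Sum: 894 + 39.1 + 678 + 9.45 + 8.39 = 1628.94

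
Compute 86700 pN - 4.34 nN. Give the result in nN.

82.36 nN

In nN:
  86700 pN = 86700 × 10⁻³ nN = 86.7
  4.34 nN → 4.34
Difference: 86.7 - 4.34 = 82.36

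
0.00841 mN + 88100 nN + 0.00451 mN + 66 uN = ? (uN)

In uN:
  0.00841 mN = 0.00841 × 10³ uN = 8.41
  88100 nN = 88100 × 10⁻³ uN = 88.1
  0.00451 mN = 0.00451 × 10³ uN = 4.51
  66 uN → 66
Sum: 8.41 + 88.1 + 4.51 + 66 = 167.02

167.02 uN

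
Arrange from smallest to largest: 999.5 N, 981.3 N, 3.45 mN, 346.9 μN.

999.5 N = 999.5 N
981.3 N = 981.3 N
3.45 mN = 0.00345 N
346.9 μN = 0.0003469 N

346.9 μN < 3.45 mN < 981.3 N < 999.5 N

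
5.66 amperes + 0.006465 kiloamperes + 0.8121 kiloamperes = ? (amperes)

824.225 amperes

In amperes:
  5.66 amperes → 5.66
  0.006465 kiloamperes = 0.006465 × 10^3 amperes = 6.465
  0.8121 kiloamperes = 0.8121 × 10^3 amperes = 812.1
Sum: 5.66 + 6.465 + 812.1 = 824.225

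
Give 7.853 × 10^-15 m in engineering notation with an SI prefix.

7.853 fm

= 7.853 × 10^-15 m; 10^-15 is femto.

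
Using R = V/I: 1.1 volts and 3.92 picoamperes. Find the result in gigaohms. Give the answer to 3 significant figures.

281 gigaohms

(1.1) / (3.92 × 10⁻¹²) = 0.28061 × 10¹² Ω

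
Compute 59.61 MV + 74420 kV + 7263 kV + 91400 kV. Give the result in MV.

In MV:
  59.61 MV → 59.61
  74420 kV = 74420e-3 MV = 74.42
  7263 kV = 7263e-3 MV = 7.263
  91400 kV = 91400e-3 MV = 91.4
Sum: 59.61 + 74.42 + 7.263 + 91.4 = 232.693

232.693 MV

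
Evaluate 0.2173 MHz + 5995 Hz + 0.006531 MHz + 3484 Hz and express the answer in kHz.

In kHz:
  0.2173 MHz = 0.2173 × 10^3 kHz = 217.3
  5995 Hz = 5995 × 10^-3 kHz = 5.995
  0.006531 MHz = 0.006531 × 10^3 kHz = 6.531
  3484 Hz = 3484 × 10^-3 kHz = 3.484
Sum: 217.3 + 5.995 + 6.531 + 3.484 = 233.31

233.31 kHz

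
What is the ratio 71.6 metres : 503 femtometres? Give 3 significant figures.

142000000000000

(71.6) / (503e-15) = 0.1423e15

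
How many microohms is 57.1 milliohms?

milli = 1e-3, micro = 1e-6; factor is 1e3.
57.1 × 1e3 = 57100

57100 microohms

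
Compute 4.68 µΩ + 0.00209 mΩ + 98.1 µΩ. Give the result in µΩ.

104.87 µΩ

In µΩ:
  4.68 µΩ → 4.68
  0.00209 mΩ = 0.00209e3 µΩ = 2.09
  98.1 µΩ → 98.1
Sum: 4.68 + 2.09 + 98.1 = 104.87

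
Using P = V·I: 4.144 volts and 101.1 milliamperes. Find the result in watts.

0.4189584 watts

4.144 × 101.1 × 10⁻³ = 418.9584 × 10⁻³ W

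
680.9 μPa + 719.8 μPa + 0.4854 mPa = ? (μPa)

1886.1 μPa

In μPa:
  680.9 μPa → 680.9
  719.8 μPa → 719.8
  0.4854 mPa = 0.4854e3 μPa = 485.4
Sum: 680.9 + 719.8 + 485.4 = 1886.1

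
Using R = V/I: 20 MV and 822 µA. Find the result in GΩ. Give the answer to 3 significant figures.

(20 × 10^6) / (822 × 10^-6) = 0.024331 × 10^12 Ω

24.3 GΩ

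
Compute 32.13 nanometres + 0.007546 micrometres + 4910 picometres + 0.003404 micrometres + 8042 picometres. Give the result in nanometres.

In nanometres:
  32.13 nanometres → 32.13
  0.007546 micrometres = 0.007546 × 10³ nanometres = 7.546
  4910 picometres = 4910 × 10⁻³ nanometres = 4.91
  0.003404 micrometres = 0.003404 × 10³ nanometres = 3.404
  8042 picometres = 8042 × 10⁻³ nanometres = 8.042
Sum: 32.13 + 7.546 + 4.91 + 3.404 + 8.042 = 56.032

56.032 nanometres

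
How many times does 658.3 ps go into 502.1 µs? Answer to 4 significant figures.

762700

(502.1 × 10⁻⁶) / (658.3 × 10⁻¹²) = 0.76272 × 10⁶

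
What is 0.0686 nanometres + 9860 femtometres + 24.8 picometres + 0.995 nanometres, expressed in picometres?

1098.26 picometres

In picometres:
  0.0686 nanometres = 0.0686e3 picometres = 68.6
  9860 femtometres = 9860e-3 picometres = 9.86
  24.8 picometres → 24.8
  0.995 nanometres = 0.995e3 picometres = 995
Sum: 68.6 + 9.86 + 24.8 + 995 = 1098.26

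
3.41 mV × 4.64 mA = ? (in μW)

15.8224 μW

3.41e-3 × 4.64e-3 = 15.8224e-6 W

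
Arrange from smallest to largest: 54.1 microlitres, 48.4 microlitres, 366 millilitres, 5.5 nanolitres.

5.5 nanolitres < 48.4 microlitres < 54.1 microlitres < 366 millilitres

54.1 microlitres = 0.0000541 litres
48.4 microlitres = 0.0000484 litres
366 millilitres = 0.366 litres
5.5 nanolitres = 0.0000000055 litres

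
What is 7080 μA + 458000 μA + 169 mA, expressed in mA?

In mA:
  7080 μA = 7080e-3 mA = 7.08
  458000 μA = 458000e-3 mA = 458
  169 mA → 169
Sum: 7.08 + 458 + 169 = 634.08

634.08 mA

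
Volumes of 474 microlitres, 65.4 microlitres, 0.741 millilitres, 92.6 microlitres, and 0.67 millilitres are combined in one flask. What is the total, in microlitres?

2043 microlitres

In microlitres:
  474 microlitres → 474
  65.4 microlitres → 65.4
  0.741 millilitres = 0.741e3 microlitres = 741
  92.6 microlitres → 92.6
  0.67 millilitres = 0.67e3 microlitres = 670
Sum: 474 + 65.4 + 741 + 92.6 + 670 = 2043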